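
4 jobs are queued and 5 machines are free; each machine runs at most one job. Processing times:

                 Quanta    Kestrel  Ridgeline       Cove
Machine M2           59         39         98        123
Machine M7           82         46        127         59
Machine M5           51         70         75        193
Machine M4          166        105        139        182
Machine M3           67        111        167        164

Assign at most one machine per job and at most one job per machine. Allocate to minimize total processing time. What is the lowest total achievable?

This is a one-to-one assignment (minimum-cost bipartite matching).
Optimal: Quanta→Machine M3 (67 min), Kestrel→Machine M2 (39 min), Ridgeline→Machine M5 (75 min), Cove→Machine M7 (59 min) — total 67+39+75+59 = 240 min.
Min-entry greedy (repeatedly take the single cheapest remaining cell) gives 288 min, worse by 48.
Next-best assignment: Quanta→Machine M5, Kestrel→Machine M2, Ridgeline→Machine M4, Cove→Machine M7 = 288 min.
No other one-to-one assignment undercuts 240 min.

Minimum total: 240 min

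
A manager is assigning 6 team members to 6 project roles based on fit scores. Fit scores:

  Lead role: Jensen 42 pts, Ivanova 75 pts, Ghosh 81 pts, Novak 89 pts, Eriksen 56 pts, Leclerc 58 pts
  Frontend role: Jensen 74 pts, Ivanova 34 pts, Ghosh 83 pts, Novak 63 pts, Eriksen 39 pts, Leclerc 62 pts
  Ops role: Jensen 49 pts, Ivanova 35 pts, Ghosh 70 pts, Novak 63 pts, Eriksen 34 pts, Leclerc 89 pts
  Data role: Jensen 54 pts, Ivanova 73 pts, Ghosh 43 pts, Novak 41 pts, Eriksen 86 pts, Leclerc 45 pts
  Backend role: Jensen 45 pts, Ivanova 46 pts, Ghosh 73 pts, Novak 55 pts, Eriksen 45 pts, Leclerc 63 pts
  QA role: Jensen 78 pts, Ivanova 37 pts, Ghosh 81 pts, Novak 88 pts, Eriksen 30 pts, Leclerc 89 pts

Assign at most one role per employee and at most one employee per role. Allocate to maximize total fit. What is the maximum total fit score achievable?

Maximum total: 485 pts

Optimal: Jensen→Frontend role (74 pts), Ivanova→Lead role (75 pts), Ghosh→Backend role (73 pts), Novak→QA role (88 pts), Eriksen→Data role (86 pts), Leclerc→Ops role (89 pts) — total 74+75+73+88+86+89 = 485 pts.
Next-best assignment: Jensen→QA role, Ivanova→Backend role, Ghosh→Frontend role, Novak→Lead role, Eriksen→Data role, Leclerc→Ops role = 471 pts.
Swapping Eriksen↔Leclerc (Eriksen→Ops role 34 pts, Leclerc→Data role 45 pts) loses 96.
Every other assignment is strictly worse.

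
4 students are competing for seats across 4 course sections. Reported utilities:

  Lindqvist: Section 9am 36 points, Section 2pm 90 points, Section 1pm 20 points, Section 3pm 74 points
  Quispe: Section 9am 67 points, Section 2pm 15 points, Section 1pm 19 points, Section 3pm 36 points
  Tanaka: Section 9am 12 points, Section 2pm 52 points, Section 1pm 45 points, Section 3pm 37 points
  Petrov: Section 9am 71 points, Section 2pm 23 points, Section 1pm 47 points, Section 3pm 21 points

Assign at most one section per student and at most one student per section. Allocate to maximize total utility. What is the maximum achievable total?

Optimal: Lindqvist→Section 2pm (90 points), Quispe→Section 3pm (36 points), Tanaka→Section 1pm (45 points), Petrov→Section 9am (71 points) — total 90+36+45+71 = 242 points.
Row-greedy (each student in turn takes its best remaining section) gives 223 points, worse by 19.
Next-best assignment: Lindqvist→Section 2pm, Quispe→Section 9am, Tanaka→Section 3pm, Petrov→Section 1pm = 241 points.

Max total: 242 points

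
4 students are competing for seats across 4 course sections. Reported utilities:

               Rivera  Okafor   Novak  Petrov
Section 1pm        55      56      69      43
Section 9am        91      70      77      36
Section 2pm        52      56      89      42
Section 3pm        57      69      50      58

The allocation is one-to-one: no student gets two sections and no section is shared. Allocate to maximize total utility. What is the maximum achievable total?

Maximum total: 294 points

Treat this as an assignment problem: match each student to one section.
Optimal: Rivera→Section 9am (91 points), Okafor→Section 1pm (56 points), Novak→Section 2pm (89 points), Petrov→Section 3pm (58 points) — total 91+56+89+58 = 294 points.
Column-greedy (each section in turn goes to its best remaining student) gives 274 points, worse by 20.
Swapping Petrov↔Rivera (Petrov→Section 9am 36 points, Rivera→Section 3pm 57 points) loses 56.
Checked against all permutations: 294 points is optimal.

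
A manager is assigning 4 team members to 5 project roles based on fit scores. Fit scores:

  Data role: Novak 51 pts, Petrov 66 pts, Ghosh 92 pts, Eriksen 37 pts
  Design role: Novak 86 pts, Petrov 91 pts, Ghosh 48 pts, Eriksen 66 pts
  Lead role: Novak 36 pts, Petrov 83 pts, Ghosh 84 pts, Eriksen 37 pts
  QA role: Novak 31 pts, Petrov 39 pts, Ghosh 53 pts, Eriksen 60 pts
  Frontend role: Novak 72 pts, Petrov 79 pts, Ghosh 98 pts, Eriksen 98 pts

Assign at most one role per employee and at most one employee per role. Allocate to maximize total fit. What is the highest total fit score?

Optimal: Novak→Design role (86 pts), Petrov→Lead role (83 pts), Ghosh→Data role (92 pts), Eriksen→Frontend role (98 pts) — total 86+83+92+98 = 359 pts.
Max-entry greedy (repeatedly take the single best remaining cell) gives 300 pts, worse by 59.
Next-best assignment: Novak→Design role, Petrov→Data role, Ghosh→Lead role, Eriksen→Frontend role = 334 pts.
Swapping Petrov↔Novak (Petrov→Design role 91 pts, Novak→Lead role 36 pts) loses 42.

Max total: 359 pts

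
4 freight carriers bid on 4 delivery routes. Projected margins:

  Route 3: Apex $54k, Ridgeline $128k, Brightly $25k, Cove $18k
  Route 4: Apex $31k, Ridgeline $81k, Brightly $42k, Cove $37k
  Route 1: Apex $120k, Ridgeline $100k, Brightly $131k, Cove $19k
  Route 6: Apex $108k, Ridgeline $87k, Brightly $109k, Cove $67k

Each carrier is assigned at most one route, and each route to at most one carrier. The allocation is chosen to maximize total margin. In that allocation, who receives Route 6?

This is the linear assignment problem.
Optimal: Apex→Route 6 ($108k), Ridgeline→Route 3 ($128k), Brightly→Route 1 ($131k), Cove→Route 4 ($37k) — total 108+128+131+37 = $404k.
Swapping Cove↔Apex (Cove→Route 6 $67k, Apex→Route 4 $31k) loses 47.
Apex's own top route is Route 1 ($120k), but forcing Apex→Route 1 and reassigning the rest optimally gives only $394k — worse by 10.

Apex receives Route 6.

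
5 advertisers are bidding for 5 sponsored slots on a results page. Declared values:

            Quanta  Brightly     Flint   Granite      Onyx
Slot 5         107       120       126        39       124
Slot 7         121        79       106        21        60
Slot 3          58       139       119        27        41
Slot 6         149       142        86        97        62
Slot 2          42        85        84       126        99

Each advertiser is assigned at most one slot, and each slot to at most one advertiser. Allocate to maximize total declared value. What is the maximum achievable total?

Max total: $644

Optimal: Quanta→Slot 6 ($149), Brightly→Slot 3 ($139), Flint→Slot 7 ($106), Granite→Slot 2 ($126), Onyx→Slot 5 ($124) — total 149+139+106+126+124 = $644.
Row-greedy (each advertiser in turn takes its best remaining slot) gives $600, worse by 44.
Swapping Onyx↔Quanta (Onyx→Slot 6 $62, Quanta→Slot 5 $107) loses 104.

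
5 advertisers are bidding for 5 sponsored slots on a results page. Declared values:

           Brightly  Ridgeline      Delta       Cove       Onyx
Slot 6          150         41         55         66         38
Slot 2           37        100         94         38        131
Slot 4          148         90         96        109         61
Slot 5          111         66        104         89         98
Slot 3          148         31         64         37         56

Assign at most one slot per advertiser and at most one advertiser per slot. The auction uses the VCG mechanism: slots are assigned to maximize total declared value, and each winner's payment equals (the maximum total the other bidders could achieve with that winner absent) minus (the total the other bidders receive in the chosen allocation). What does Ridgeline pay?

Efficient allocation: Brightly→Slot 3 ($148), Ridgeline→Slot 4 ($90), Delta→Slot 5 ($104), Cove→Slot 6 ($66), Onyx→Slot 2 ($131); total welfare W = $539.
Ridgeline receives Slot 4 at value $90, so the others get W − 90 = $449.
Without Ridgeline: best allocation of the remaining 4 bidders over all 5 slots is Brightly→Slot 6 ($150), Delta→Slot 5 ($104), Cove→Slot 4 ($109), Onyx→Slot 2 ($131), total $494.
VCG payment = (others' best without Ridgeline) − (others' welfare with Ridgeline) = 494 − 449 = $45.

Ridgeline pays $45.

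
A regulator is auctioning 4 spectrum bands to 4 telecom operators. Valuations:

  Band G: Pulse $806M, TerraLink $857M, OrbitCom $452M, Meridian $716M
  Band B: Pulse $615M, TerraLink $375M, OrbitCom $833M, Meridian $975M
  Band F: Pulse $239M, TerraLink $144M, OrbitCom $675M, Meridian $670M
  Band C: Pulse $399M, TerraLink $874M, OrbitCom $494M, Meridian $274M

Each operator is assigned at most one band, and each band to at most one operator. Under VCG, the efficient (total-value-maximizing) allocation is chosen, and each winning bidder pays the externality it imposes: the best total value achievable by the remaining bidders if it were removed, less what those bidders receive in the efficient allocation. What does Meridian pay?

Efficient allocation: Pulse→Band G ($806M), TerraLink→Band C ($874M), OrbitCom→Band F ($675M), Meridian→Band B ($975M); total welfare W = $3330M.
Meridian receives Band B at value $975M, so the others get W − 975 = $2355M.
Without Meridian: best allocation of the remaining 3 bidders over all 4 bands is Pulse→Band G ($806M), TerraLink→Band C ($874M), OrbitCom→Band B ($833M), total $2513M.
VCG payment = (others' best without Meridian) − (others' welfare with Meridian) = 2513 − 2355 = $158M.

Meridian pays $158M.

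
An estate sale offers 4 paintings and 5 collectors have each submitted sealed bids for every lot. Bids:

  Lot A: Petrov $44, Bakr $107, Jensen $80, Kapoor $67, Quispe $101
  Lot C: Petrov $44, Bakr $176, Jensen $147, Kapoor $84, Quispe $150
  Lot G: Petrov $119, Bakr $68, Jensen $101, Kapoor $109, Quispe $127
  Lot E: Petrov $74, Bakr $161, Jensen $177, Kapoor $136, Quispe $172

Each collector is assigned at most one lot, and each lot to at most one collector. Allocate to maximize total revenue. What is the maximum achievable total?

Optimal: Quispe→Lot A ($101), Bakr→Lot C ($176), Petrov→Lot G ($119), Jensen→Lot E ($177) — total 101+176+119+177 = $573.
Swapping Petrov↔Quispe (Petrov→Lot A $44, Quispe→Lot G $127) loses 49.
No other one-to-one assignment exceeds $573.

Maximum total: $573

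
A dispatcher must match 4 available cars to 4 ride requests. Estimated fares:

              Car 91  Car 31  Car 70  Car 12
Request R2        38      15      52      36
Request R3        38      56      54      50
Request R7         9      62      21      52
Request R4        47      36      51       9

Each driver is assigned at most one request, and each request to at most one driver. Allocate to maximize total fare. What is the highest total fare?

Optimal: Car 91→Request R4 ($47), Car 31→Request R7 ($62), Car 70→Request R2 ($52), Car 12→Request R3 ($50) — total 47+62+52+50 = $211.
Max-entry greedy (repeatedly take the single best remaining cell) gives $199, worse by 12.
No other one-to-one assignment exceeds $211.

Maximum total: $211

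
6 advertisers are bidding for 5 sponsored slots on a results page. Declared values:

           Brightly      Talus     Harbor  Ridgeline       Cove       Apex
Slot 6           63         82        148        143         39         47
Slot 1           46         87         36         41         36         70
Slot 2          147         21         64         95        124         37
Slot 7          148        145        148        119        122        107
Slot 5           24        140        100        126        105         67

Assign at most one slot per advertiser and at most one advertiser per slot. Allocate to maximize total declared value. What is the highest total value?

Treat this as an assignment problem: match each advertiser to one slot.
Optimal: Ridgeline→Slot 6 ($143), Apex→Slot 1 ($70), Brightly→Slot 2 ($147), Harbor→Slot 7 ($148), Talus→Slot 5 ($140) — total 143+70+147+148+140 = $648.
Swapping Apex↔Harbor (Apex→Slot 7 $107, Harbor→Slot 1 $36) loses 75.
Every other assignment is strictly worse.

Max total: $648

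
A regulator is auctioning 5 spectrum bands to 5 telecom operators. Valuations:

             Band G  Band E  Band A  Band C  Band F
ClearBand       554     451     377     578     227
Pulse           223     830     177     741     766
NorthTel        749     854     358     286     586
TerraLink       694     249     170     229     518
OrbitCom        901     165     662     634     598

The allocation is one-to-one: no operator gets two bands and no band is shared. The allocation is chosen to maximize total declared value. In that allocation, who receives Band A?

Optimal: ClearBand→Band C ($578M), Pulse→Band F ($766M), NorthTel→Band E ($854M), TerraLink→Band G ($694M), OrbitCom→Band A ($662M) — total 578+766+854+694+662 = $3554M.
Column-greedy (each band in turn goes to its best remaining operator) gives $3391M, worse by 163.
OrbitCom's own top band is Band G ($901M), but forcing OrbitCom→Band G and reassigning the rest optimally gives only $3391M — worse by 163.

OrbitCom receives Band A.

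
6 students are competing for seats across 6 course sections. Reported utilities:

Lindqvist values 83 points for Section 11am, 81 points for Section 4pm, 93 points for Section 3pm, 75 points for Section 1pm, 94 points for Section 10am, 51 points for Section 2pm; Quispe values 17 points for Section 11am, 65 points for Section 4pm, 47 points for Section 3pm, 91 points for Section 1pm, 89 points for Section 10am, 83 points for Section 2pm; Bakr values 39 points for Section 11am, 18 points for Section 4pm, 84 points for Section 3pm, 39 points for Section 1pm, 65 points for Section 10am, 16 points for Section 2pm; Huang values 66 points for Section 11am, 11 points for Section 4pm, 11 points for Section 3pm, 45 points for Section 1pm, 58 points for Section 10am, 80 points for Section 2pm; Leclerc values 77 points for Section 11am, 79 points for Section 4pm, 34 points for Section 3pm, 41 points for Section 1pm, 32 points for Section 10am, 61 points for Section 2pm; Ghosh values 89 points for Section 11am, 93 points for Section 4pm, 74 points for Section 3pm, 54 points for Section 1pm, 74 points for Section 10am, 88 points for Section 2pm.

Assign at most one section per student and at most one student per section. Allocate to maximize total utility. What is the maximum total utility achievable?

Optimal: Lindqvist→Section 10am (94 points), Quispe→Section 1pm (91 points), Bakr→Section 3pm (84 points), Huang→Section 2pm (80 points), Leclerc→Section 11am (77 points), Ghosh→Section 4pm (93 points) — total 94+91+84+80+77+93 = 519 points.
Next-best assignment: Lindqvist→Section 10am, Quispe→Section 1pm, Bakr→Section 3pm, Huang→Section 2pm, Leclerc→Section 4pm, Ghosh→Section 11am = 517 points.
Swapping Lindqvist↔Leclerc (Lindqvist→Section 11am 83 points, Leclerc→Section 10am 32 points) loses 56.

Maximum total: 519 points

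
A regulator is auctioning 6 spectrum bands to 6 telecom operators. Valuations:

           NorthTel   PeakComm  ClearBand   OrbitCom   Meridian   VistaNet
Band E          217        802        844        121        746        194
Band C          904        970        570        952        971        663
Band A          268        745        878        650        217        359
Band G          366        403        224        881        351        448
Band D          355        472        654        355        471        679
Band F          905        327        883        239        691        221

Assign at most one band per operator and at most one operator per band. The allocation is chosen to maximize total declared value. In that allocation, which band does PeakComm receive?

This is the linear assignment problem.
Optimal: NorthTel→Band F ($905M), PeakComm→Band E ($802M), ClearBand→Band A ($878M), OrbitCom→Band G ($881M), Meridian→Band C ($971M), VistaNet→Band D ($679M) — total 905+802+878+881+971+679 = $5116M.
Row-greedy (each operator in turn takes its best remaining band) gives $5059M, worse by 57.
Swapping VistaNet↔Meridian (VistaNet→Band C $663M, Meridian→Band D $471M) loses 516.
PeakComm's own top band is Band C ($970M), but forcing PeakComm→Band C and reassigning the rest optimally gives only $5059M — worse by 57.

PeakComm receives Band E.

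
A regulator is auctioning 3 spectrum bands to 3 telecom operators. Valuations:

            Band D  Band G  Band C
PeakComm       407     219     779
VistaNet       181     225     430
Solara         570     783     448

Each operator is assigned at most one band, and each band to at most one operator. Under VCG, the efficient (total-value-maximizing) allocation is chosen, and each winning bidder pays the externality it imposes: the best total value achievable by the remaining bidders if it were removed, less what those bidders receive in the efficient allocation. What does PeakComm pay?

Efficient allocation: PeakComm→Band C ($779M), VistaNet→Band D ($181M), Solara→Band G ($783M); total welfare W = $1743M.
PeakComm receives Band C at value $779M, so the others get W − 779 = $964M.
Without PeakComm: best allocation of the remaining 2 bidders over all 3 bands is VistaNet→Band C ($430M), Solara→Band G ($783M), total $1213M.
VCG payment = (others' best without PeakComm) − (others' welfare with PeakComm) = 1213 − 964 = $249M.

PeakComm pays $249M.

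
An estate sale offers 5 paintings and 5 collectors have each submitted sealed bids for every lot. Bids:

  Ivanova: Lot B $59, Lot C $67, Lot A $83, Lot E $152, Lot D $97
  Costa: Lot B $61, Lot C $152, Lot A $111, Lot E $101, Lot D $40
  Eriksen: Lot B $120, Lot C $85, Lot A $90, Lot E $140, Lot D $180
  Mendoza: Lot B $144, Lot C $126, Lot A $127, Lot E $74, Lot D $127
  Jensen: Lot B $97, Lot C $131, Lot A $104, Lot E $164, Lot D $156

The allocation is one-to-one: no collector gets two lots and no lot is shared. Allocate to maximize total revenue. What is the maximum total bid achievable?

Optimal: Ivanova→Lot E ($152), Costa→Lot C ($152), Eriksen→Lot D ($180), Mendoza→Lot B ($144), Jensen→Lot A ($104) — total 152+152+180+144+104 = $732.
Max-entry greedy (repeatedly take the single best remaining cell) gives $723, worse by 9.
Swapping Jensen↔Costa (Jensen→Lot C $131, Costa→Lot A $111) loses 14.

Max total: $732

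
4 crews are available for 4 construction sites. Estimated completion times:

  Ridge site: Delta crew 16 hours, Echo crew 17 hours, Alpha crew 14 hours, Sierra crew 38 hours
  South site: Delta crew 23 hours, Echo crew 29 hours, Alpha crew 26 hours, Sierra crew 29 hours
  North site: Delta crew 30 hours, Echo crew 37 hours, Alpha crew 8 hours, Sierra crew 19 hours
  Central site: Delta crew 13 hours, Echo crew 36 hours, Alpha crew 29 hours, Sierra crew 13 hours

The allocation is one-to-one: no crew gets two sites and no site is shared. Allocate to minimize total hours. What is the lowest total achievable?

Optimal: Delta crew→South site (23 hours), Echo crew→Ridge site (17 hours), Alpha crew→North site (8 hours), Sierra crew→Central site (13 hours) — total 23+17+8+13 = 61 hours.
Row-greedy (each crew in turn takes its cheapest remaining site) gives 67 hours, worse by 6.
Next-best assignment: Delta crew→Ridge site, Echo crew→South site, Alpha crew→North site, Sierra crew→Central site = 66 hours.
Swapping Echo crew↔Delta crew (Echo crew→South site 29 hours, Delta crew→Ridge site 16 hours) adds 5.

Minimum total: 61 hours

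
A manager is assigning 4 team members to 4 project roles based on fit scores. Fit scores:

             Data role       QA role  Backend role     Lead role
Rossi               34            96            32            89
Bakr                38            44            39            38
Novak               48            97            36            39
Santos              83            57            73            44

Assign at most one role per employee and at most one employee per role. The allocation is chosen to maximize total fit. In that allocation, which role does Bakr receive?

Optimal: Rossi→Lead role (89 pts), Bakr→Backend role (39 pts), Novak→QA role (97 pts), Santos→Data role (83 pts) — total 89+39+97+83 = 308 pts.
Row-greedy (each employee in turn takes its best remaining role) gives 227 pts, worse by 81.
Next-best assignment: Rossi→Lead role, Bakr→Data role, Novak→QA role, Santos→Backend role = 297 pts.
Swapping Santos↔Novak (Santos→QA role 57 pts, Novak→Data role 48 pts) loses 75.
Every other assignment is strictly worse.
Bakr's own top role is QA role (44 pts), but forcing Bakr→QA role and reassigning the rest optimally gives only 254 pts — worse by 54.

Bakr receives Backend role.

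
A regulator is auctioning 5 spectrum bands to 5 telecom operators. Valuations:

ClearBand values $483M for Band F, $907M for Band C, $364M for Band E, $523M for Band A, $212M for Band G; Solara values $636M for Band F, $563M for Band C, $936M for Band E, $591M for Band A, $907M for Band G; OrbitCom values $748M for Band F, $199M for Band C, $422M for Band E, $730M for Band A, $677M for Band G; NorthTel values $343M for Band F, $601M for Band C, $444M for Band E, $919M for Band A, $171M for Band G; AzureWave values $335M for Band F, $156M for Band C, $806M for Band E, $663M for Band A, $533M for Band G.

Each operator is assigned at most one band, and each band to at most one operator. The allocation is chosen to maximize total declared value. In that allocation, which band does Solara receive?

Optimal: ClearBand→Band C ($907M), Solara→Band G ($907M), OrbitCom→Band F ($748M), NorthTel→Band A ($919M), AzureWave→Band E ($806M) — total 907+907+748+919+806 = $4287M.
Max-entry greedy (repeatedly take the single best remaining cell) gives $4043M, worse by 244.
Solara's own top band is Band E ($936M), but forcing Solara→Band E and reassigning the rest optimally gives only $4043M — worse by 244.

Solara receives Band G.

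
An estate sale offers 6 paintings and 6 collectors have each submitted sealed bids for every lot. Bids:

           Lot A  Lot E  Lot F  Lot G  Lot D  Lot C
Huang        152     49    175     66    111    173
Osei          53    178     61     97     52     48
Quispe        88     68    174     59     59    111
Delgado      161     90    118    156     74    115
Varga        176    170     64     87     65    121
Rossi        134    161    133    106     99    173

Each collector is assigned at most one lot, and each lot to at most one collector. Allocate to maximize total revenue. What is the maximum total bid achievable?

Maximum total: $968

Optimal: Huang→Lot D ($111), Osei→Lot E ($178), Quispe→Lot F ($174), Delgado→Lot G ($156), Varga→Lot A ($176), Rossi→Lot C ($173) — total 111+178+174+156+176+173 = $968.
Max-entry greedy (repeatedly take the single best remaining cell) gives $917, worse by 51.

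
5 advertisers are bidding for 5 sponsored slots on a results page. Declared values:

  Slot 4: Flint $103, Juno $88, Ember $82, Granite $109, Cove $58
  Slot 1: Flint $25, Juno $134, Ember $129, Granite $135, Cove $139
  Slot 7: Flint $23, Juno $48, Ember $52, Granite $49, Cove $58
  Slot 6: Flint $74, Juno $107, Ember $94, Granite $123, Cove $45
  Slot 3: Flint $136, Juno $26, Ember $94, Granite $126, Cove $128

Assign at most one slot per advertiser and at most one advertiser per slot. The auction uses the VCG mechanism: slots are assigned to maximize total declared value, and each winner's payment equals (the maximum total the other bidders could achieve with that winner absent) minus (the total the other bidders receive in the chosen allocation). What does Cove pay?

Efficient allocation: Flint→Slot 3 ($136), Juno→Slot 6 ($107), Ember→Slot 7 ($52), Granite→Slot 4 ($109), Cove→Slot 1 ($139); total welfare W = $543.
Cove receives Slot 1 at value $139, so the others get W − 139 = $404.
Without Cove: best allocation of the remaining 4 bidders over all 5 slots is Flint→Slot 3 ($136), Juno→Slot 6 ($107), Ember→Slot 1 ($129), Granite→Slot 4 ($109), total $481.
VCG payment = (others' best without Cove) − (others' welfare with Cove) = 481 − 404 = $77.

Cove pays $77.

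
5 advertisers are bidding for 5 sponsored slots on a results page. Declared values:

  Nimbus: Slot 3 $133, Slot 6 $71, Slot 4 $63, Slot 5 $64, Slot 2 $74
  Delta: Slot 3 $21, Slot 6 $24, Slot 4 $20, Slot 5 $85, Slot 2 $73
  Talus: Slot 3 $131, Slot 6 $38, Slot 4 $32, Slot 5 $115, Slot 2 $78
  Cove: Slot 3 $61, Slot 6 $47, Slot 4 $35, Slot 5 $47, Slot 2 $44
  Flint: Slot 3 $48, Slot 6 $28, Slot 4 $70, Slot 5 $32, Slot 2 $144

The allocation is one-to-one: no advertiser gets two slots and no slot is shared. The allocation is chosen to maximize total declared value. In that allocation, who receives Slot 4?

Nimbus receives Slot 4.

This is a one-to-one assignment (maximum-weight bipartite matching).
Optimal: Nimbus→Slot 4 ($63), Delta→Slot 5 ($85), Talus→Slot 3 ($131), Cove→Slot 6 ($47), Flint→Slot 2 ($144) — total 63+85+131+47+144 = $470.
Column-greedy (each slot in turn goes to its best remaining advertiser) gives $438, worse by 32.
Swapping Delta↔Talus (Delta→Slot 3 $21, Talus→Slot 5 $115) loses 80.
No other one-to-one assignment exceeds $470.
Nimbus's own top slot is Slot 3 ($133), but forcing Nimbus→Slot 3 and reassigning the rest optimally gives only $459 — worse by 11.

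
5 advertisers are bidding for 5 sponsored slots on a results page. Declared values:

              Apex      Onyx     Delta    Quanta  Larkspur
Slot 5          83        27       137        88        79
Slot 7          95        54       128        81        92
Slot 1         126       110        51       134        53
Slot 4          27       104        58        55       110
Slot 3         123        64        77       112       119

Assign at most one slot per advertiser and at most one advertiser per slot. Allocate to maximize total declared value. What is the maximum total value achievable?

Maximum total: $590

This is a one-to-one assignment (maximum-weight bipartite matching).
Optimal: Apex→Slot 3 ($123), Onyx→Slot 4 ($104), Delta→Slot 5 ($137), Quanta→Slot 1 ($134), Larkspur→Slot 7 ($92) — total 123+104+137+134+92 = $590.
Row-greedy (each advertiser in turn takes its best remaining slot) gives $571, worse by 19.
Next-best assignment: Apex→Slot 7, Onyx→Slot 4, Delta→Slot 5, Quanta→Slot 1, Larkspur→Slot 3 = $589.
Swapping Delta↔Larkspur (Delta→Slot 7 $128, Larkspur→Slot 5 $79) loses 22.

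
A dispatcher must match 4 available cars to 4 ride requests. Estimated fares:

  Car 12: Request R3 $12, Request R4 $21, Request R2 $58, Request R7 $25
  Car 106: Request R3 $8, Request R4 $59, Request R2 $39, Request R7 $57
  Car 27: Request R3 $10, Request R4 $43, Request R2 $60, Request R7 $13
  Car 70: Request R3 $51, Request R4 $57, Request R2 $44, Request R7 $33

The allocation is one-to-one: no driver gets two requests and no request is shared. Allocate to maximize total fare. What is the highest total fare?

Optimal: Car 12→Request R2 ($58), Car 106→Request R7 ($57), Car 27→Request R4 ($43), Car 70→Request R3 ($51) — total 58+57+43+51 = $209.
Max-entry greedy (repeatedly take the single best remaining cell) gives $195, worse by 14.
Next-best assignment: Car 12→Request R7, Car 106→Request R4, Car 27→Request R2, Car 70→Request R3 = $195.
Swapping Car 106↔Car 70 (Car 106→Request R3 $8, Car 70→Request R7 $33) loses 67.
No other one-to-one assignment exceeds $209.

Max total: $209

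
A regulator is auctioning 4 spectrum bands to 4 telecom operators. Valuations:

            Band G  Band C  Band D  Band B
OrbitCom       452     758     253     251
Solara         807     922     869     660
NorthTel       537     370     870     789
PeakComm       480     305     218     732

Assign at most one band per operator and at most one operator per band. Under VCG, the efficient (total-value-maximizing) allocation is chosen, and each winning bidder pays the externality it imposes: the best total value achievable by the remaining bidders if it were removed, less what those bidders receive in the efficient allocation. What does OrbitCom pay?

OrbitCom pays $115M.

Efficient allocation: OrbitCom→Band C ($758M), Solara→Band G ($807M), NorthTel→Band D ($870M), PeakComm→Band B ($732M); total welfare W = $3167M.
OrbitCom receives Band C at value $758M, so the others get W − 758 = $2409M.
Without OrbitCom: best allocation of the remaining 3 bidders over all 4 bands is Solara→Band C ($922M), NorthTel→Band D ($870M), PeakComm→Band B ($732M), total $2524M.
VCG payment = (others' best without OrbitCom) − (others' welfare with OrbitCom) = 2524 − 2409 = $115M.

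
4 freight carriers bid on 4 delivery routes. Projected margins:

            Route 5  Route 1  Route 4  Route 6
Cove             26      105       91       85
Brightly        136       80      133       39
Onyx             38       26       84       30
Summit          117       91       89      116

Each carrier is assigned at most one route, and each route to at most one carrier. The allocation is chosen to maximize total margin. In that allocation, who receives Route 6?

This is the linear assignment problem.
Optimal: Cove→Route 1 ($105k), Brightly→Route 5 ($136k), Onyx→Route 4 ($84k), Summit→Route 6 ($116k) — total 105+136+84+116 = $441k.
Column-greedy (each route in turn goes to its best remaining carrier) gives $360k, worse by 81.
Next-best assignment: Cove→Route 6, Brightly→Route 5, Onyx→Route 4, Summit→Route 1 = $396k.
Swapping Onyx↔Cove (Onyx→Route 1 $26k, Cove→Route 4 $91k) loses 72.
Summit's own top route is Route 5 ($117k), but forcing Summit→Route 5 and reassigning the rest optimally gives only $385k — worse by 56.

Summit receives Route 6.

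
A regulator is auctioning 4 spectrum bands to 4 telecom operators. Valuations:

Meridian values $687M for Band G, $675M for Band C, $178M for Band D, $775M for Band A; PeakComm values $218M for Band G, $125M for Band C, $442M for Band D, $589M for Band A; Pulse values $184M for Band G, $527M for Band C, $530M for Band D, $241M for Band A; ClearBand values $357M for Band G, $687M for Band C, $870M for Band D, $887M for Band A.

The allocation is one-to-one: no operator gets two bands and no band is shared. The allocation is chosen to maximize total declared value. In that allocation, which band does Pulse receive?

Optimal: Meridian→Band G ($687M), PeakComm→Band A ($589M), Pulse→Band C ($527M), ClearBand→Band D ($870M) — total 687+589+527+870 = $2673M.
Max-entry greedy (repeatedly take the single best remaining cell) gives $2229M, worse by 444.
Pulse's own top band is Band D ($530M), but forcing Pulse→Band D and reassigning the rest optimally gives only $2493M — worse by 180.

Pulse receives Band C.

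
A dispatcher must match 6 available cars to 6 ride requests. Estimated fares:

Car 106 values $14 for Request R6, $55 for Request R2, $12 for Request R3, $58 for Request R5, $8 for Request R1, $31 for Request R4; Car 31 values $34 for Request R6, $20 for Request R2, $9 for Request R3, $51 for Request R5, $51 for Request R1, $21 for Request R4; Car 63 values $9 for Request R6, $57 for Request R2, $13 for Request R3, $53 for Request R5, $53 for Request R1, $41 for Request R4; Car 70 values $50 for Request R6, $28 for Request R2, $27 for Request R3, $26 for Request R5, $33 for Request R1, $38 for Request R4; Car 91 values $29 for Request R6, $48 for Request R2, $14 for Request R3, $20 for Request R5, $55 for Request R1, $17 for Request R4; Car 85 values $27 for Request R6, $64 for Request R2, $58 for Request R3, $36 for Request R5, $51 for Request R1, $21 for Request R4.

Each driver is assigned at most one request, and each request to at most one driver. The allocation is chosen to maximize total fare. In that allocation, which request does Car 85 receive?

Car 85 receives Request R3.

This is the linear assignment problem.
Optimal: Car 106→Request R2 ($55), Car 31→Request R5 ($51), Car 63→Request R4 ($41), Car 70→Request R6 ($50), Car 91→Request R1 ($55), Car 85→Request R3 ($58) — total 55+51+41+50+55+58 = $310.
Max-entry greedy (repeatedly take the single best remaining cell) gives $277, worse by 33.
Next-best assignment: Car 106→Request R5, Car 31→Request R1, Car 63→Request R4, Car 70→Request R6, Car 91→Request R2, Car 85→Request R3 = $306.
Swapping Car 70↔Car 31 (Car 70→Request R5 $26, Car 31→Request R6 $34) loses 41.
Car 85's own top request is Request R2 ($64), but forcing Car 85→Request R2 and reassigning the rest optimally gives only $279 — worse by 31.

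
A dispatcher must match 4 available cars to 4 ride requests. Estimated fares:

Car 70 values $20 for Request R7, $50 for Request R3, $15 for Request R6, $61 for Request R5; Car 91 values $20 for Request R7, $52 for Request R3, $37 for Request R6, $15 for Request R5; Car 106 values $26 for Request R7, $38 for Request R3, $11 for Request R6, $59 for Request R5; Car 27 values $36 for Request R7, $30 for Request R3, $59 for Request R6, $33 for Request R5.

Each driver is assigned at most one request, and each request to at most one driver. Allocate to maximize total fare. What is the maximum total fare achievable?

Optimal: Car 70→Request R5 ($61), Car 91→Request R3 ($52), Car 106→Request R7 ($26), Car 27→Request R6 ($59) — total 61+52+26+59 = $198.
Column-greedy (each request in turn goes to its best remaining driver) gives $162, worse by 36.
Next-best assignment: Car 70→Request R7, Car 91→Request R3, Car 106→Request R5, Car 27→Request R6 = $190.

Max total: $198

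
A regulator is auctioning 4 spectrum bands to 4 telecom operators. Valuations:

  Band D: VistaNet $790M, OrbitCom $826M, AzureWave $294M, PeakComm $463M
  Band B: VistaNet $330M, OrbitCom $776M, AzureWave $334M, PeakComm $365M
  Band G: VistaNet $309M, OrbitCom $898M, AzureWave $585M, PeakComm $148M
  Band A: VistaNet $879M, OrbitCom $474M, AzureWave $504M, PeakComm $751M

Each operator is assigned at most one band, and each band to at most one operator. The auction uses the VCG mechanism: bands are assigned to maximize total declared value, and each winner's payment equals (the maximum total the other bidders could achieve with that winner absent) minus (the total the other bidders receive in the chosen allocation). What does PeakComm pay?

Efficient allocation: VistaNet→Band D ($790M), OrbitCom→Band B ($776M), AzureWave→Band G ($585M), PeakComm→Band A ($751M); total welfare W = $2902M.
PeakComm receives Band A at value $751M, so the others get W − 751 = $2151M.
Without PeakComm: best allocation of the remaining 3 bidders over all 4 bands is VistaNet→Band A ($879M), OrbitCom→Band D ($826M), AzureWave→Band G ($585M), total $2290M.
VCG payment = (others' best without PeakComm) − (others' welfare with PeakComm) = 2290 − 2151 = $139M.

PeakComm pays $139M.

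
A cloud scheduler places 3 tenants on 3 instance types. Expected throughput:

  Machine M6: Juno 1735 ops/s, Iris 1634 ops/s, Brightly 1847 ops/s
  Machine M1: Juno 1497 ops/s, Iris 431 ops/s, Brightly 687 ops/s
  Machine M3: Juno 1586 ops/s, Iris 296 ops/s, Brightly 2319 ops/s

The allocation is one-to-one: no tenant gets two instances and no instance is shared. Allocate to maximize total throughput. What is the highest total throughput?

Max total: 5450 ops/s

Optimal: Juno→Machine M1 (1497 ops/s), Iris→Machine M6 (1634 ops/s), Brightly→Machine M3 (2319 ops/s) — total 1497+1634+2319 = 5450 ops/s.
Max-entry greedy (repeatedly take the single best remaining cell) gives 4485 ops/s, worse by 965.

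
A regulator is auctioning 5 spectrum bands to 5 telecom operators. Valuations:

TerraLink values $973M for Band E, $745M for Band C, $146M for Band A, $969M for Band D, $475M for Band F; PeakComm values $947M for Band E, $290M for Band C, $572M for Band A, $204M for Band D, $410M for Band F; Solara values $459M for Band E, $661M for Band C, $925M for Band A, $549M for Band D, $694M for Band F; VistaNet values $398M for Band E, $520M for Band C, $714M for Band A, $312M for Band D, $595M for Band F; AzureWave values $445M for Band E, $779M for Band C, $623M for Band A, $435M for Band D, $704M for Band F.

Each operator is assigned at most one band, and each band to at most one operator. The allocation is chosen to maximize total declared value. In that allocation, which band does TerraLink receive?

TerraLink receives Band D.

Optimal: TerraLink→Band D ($969M), PeakComm→Band E ($947M), Solara→Band A ($925M), VistaNet→Band F ($595M), AzureWave→Band C ($779M) — total 969+947+925+595+779 = $4215M.
Row-greedy (each operator in turn takes its best remaining band) gives $3194M, worse by 1021.
Swapping PeakComm↔Solara (PeakComm→Band A $572M, Solara→Band E $459M) loses 841.
TerraLink's own top band is Band E ($973M), but forcing TerraLink→Band E and reassigning the rest optimally gives only $3476M — worse by 739.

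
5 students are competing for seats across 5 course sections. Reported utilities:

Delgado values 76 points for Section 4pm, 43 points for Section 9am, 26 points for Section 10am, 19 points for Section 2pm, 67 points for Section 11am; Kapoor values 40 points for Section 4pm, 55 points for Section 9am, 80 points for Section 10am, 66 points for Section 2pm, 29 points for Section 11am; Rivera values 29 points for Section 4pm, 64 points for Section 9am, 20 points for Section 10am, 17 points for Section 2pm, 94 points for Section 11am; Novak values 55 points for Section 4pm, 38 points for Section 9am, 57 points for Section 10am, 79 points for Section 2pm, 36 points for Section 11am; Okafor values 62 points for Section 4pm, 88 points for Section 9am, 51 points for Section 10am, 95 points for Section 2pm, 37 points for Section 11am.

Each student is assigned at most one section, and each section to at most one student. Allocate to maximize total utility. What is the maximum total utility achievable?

Optimal: Delgado→Section 4pm (76 points), Kapoor→Section 10am (80 points), Rivera→Section 11am (94 points), Novak→Section 2pm (79 points), Okafor→Section 9am (88 points) — total 76+80+94+79+88 = 417 points.
Max-entry greedy (repeatedly take the single best remaining cell) gives 383 points, worse by 34.
Every other assignment is strictly worse.

Maximum total: 417 points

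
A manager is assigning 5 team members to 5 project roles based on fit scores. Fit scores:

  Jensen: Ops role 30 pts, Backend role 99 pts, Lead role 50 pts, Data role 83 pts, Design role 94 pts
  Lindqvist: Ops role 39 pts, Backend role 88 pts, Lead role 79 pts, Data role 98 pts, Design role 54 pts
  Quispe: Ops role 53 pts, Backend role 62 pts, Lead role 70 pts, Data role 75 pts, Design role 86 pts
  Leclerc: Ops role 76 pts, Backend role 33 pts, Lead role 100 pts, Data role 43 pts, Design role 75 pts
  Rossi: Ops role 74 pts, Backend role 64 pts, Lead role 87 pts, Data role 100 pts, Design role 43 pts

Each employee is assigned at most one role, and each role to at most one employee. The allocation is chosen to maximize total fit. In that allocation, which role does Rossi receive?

This is the linear assignment problem.
Optimal: Jensen→Backend role (99 pts), Lindqvist→Data role (98 pts), Quispe→Design role (86 pts), Leclerc→Lead role (100 pts), Rossi→Ops role (74 pts) — total 99+98+86+100+74 = 457 pts.
Max-entry greedy (repeatedly take the single best remaining cell) gives 424 pts, worse by 33.
Next-best assignment: Jensen→Backend role, Lindqvist→Data role, Quispe→Design role, Leclerc→Ops role, Rossi→Lead role = 446 pts.
Swapping Quispe↔Leclerc (Quispe→Lead role 70 pts, Leclerc→Design role 75 pts) loses 41.
Every other assignment is strictly worse.
Rossi's own top role is Data role (100 pts), but forcing Rossi→Data role and reassigning the rest optimally gives only 440 pts — worse by 17.

Rossi receives Ops role.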